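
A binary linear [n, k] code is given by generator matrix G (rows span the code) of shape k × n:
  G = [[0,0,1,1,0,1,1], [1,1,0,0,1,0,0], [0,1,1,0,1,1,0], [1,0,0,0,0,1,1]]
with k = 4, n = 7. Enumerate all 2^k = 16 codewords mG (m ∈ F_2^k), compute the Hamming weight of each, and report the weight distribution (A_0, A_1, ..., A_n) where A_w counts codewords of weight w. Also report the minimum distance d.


Weight distribution: A_0 = 1, A_2 = 2, A_3 = 5, A_4 = 5, A_5 = 2, A_7 = 1. Minimum distance d = 2.

Enumerate all 2^4 = 16 messages m ∈ F_2^4.
For each, compute codeword c = mG in F_2^7, then tally its weight.
  m = 0000 → c = 0000000, weight = 0.
  m = 1000 → c = 0011011, weight = 4.
  m = 0100 → c = 1100100, weight = 3.
  m = 1100 → c = 1111111, weight = 7.
  m = 0010 → c = 0110110, weight = 4.
  m = 1010 → c = 0101101, weight = 4.
  m = 0110 → c = 1010010, weight = 3.
  m = 1110 → c = 1001001, weight = 3.
  m = 0001 → c = 1000011, weight = 3.
  m = 1001 → c = 1011000, weight = 3.
  m = 0101 → c = 0100111, weight = 4.
  m = 1101 → c = 0111100, weight = 4.
  m = 0011 → c = 1110101, weight = 5.
  m = 1011 → c = 1101110, weight = 5.
  m = 0111 → c = 0010001, weight = 2.
  m = 1111 → c = 0001010, weight = 2.
Tally weights:
  weight 0: 1 codewords.
  weight 2: 2 codewords.
  weight 3: 5 codewords.
  weight 4: 5 codewords.
  weight 5: 2 codewords.
  weight 7: 1 codewords.
Minimum distance d = smallest w > 0 with A_w > 0 = 2.
Sanity: Σ A_w = 16 = 2^4 = 16 ✓.


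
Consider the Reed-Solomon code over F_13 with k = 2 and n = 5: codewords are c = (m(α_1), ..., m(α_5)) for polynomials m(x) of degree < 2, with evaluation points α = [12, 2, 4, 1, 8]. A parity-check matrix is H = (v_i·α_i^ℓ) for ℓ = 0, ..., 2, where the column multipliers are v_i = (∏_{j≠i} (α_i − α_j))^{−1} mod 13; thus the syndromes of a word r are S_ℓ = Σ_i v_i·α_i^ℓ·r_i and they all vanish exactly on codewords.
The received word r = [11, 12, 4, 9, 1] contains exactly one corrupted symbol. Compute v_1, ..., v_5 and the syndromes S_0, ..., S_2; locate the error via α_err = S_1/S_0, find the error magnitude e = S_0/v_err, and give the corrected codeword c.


S = (11, 11, 11), error at position 4, error magnitude e = 6, c = [11, 12, 4, 3, 1].

Step 1: column multipliers v_i = (∏_{j≠i}(α_i − α_j))^{−1} mod 13.
  i = 1 (α = 12): (12−2)(12−4)(12−1)(12−8) = 10·8·11·4 = 3520 ≡ 10, so v_1 = 10^{−1} = 4 (mod 13).
  i = 2 (α = 2): (2−12)(2−4)(2−1)(2−8) = (−10)·(−2)·1·(−6) = −120 ≡ 10, so v_2 = 10^{−1} = 4 (mod 13).
  i = 3 (α = 4): (4−12)(4−2)(4−1)(4−8) = (−8)·2·3·(−4) = 192 ≡ 10, so v_3 = 10^{−1} = 4 (mod 13).
  i = 4 (α = 1): (1−12)(1−2)(1−4)(1−8) = (−11)·(−1)·(−3)·(−7) = 231 ≡ 10, so v_4 = 10^{−1} = 4 (mod 13).
  i = 5 (α = 8): (8−12)(8−2)(8−4)(8−1) = (−4)·6·4·7 = −672 ≡ 4, so v_5 = 4^{−1} = 10 (mod 13).
  v = [4, 4, 4, 4, 10].
Step 2: syndromes of r = [11, 12, 4, 9, 1] (all sums mod 13).
  S_0 = Σ v_i r_i = 4·11 + 4·12 + 4·4 + 4·9 + 10·1 = 154 ≡ 11.
  S_1 = Σ v_i α_i r_i = 4·12·11 + 4·2·12 + 4·4·4 + 4·1·9 + 10·8·1 = 804 ≡ 11.
  α_i^2 mod 13 = [1, 4, 3, 1, 12].
  S_2 = Σ v_i α_i^2 r_i = 4·1·11 + 4·4·12 + 4·3·4 + 4·1·9 + 10·12·1 = 440 ≡ 11.
  S = (11, 11, 11) ≠ 0, so r is not a codeword (an error is present).
Step 3: locate the error. For a single error e at position i, S_ℓ = v_i·e·α_i^ℓ, so α_err = S_1/S_0.
  S_0^{−1} = 11^{−1} = 6 (mod 13), so α_err = 11·6 = 66 ≡ 1 = α_4. Error position i = 4.
  Consistency check: S_2/S_1 = 11·6 = 66 ≡ 1 = α_err ✓ (single-error assumption holds).
Step 4: error magnitude e = S_0/v_4 = S_0·∏_{j≠4}(α_4 − α_j) = 11·10 = 110 ≡ 6 (mod 13).
Step 5: correct position 4: c_4 = r_4 − e = 9 − 6 ≡ 3 (mod 13). Hence c = [11, 12, 4, 3, 1].
  Check: interpolating c through the α_i gives m(x) = 7 + 9·x (degree < 2) with m(α_i) = c_i for every i, so c is indeed a codeword.


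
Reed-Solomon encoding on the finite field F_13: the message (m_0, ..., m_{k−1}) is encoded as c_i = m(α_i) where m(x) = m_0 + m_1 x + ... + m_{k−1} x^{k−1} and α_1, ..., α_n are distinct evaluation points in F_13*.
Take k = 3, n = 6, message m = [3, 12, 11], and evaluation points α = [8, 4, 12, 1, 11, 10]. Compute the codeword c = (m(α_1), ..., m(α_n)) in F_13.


c = [10, 6, 2, 0, 10, 1]

Message polynomial: m(x) = 3 + 12·x + 11·x^2 (mod 13).
For each evaluation point α_i, compute m(α_i) mod 13:
  α_1 = 8: Horner steps 11 → 9 → 10, so m(8) = 10.
  α_2 = 4: Horner steps 11 → 4 → 6, so m(4) = 6.
  α_3 = 12: Horner steps 11 → 1 → 2, so m(12) = 2.
  α_4 = 1: Horner steps 11 → 10 → 0, so m(1) = 0.
  α_5 = 11: Horner steps 11 → 3 → 10, so m(11) = 10.
  α_6 = 10: Horner steps 11 → 5 → 1, so m(10) = 1.
Codeword c = [10, 6, 2, 0, 10, 1] ∈ F_13^6.


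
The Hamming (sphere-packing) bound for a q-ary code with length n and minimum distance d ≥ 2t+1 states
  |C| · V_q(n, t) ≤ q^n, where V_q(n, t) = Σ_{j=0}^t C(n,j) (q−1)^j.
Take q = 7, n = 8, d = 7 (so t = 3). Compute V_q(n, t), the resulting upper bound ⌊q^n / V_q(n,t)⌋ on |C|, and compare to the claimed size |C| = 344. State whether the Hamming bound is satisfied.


V_q(n, t) = 13153, q^n = 5764801, Hamming bound = 438, |C| = 344 ≤ bound (satisfied).

Step 1: Compute V_q(n, t) = Σ_{j=0}^3 C(n, j) (q−1)^j.
  j = 0: C(8,0)·(6)^0 = 1·1 = 1.
  j = 1: C(8,1)·(6)^1 = 8·6 = 48.
  j = 2: C(8,2)·(6)^2 = 28·36 = 1008.
  j = 3: C(8,3)·(6)^3 = 56·216 = 12096.
  V_q(n, t) = 1 + 48 + 1008 + 12096 = 13153.
Step 2: q^n = 7^8 = 5764801.
Step 3: Hamming bound ⌊q^n / V_q(n,t)⌋ = ⌊5764801/13153⌋ = 438.
Step 4: Compare |C| = 344 to 438: satisfied.
The claimed |C| lies below the Hamming bound.


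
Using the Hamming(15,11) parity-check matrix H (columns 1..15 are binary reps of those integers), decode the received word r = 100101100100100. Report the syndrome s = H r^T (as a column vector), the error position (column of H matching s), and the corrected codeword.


s = (0, 0, 1, 1)^T, error position = 3, corrected codeword c = 101101100100100

Compute s = H r^T mod 2 one row at a time:
  s_1 = 0 + 0 + 1 + 0 + 0 + 1 + 0 + 0 = 2 ≡ 0 (mod 2).
  s_2 = 1 + 0 + 1 + 1 + 0 + 1 + 0 + 0 = 4 ≡ 0 (mod 2).
  s_3 = 0 + 0 + 1 + 1 + 1 + 0 + 0 + 0 = 3 ≡ 1 (mod 2).
  s_4 = 1 + 0 + 0 + 1 + 0 + 0 + 1 + 0 = 3 ≡ 1 (mod 2).
s = (0, 0, 1, 1)^T — this equals column 3 of H (binary 0011), so error is at position 3.
Correct: flip bit 3 of r = 100101100100100 to get c = 101101100100100.


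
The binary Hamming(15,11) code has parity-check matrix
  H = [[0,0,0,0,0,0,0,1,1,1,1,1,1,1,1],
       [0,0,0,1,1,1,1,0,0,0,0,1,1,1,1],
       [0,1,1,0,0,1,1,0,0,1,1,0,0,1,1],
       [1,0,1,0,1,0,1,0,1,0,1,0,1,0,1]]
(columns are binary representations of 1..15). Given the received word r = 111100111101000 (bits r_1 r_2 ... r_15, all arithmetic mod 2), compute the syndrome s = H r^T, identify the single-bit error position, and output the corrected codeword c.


s = (0, 1, 0, 0)^T, error position = 4, corrected codeword c = 111000111101000

Compute s = H r^T mod 2 one row at a time:
  s_1 = 1 + 1 + 1 + 0 + 1 + 0 + 0 + 0 = 4 ≡ 0 (mod 2).
  s_2 = 1 + 0 + 0 + 1 + 1 + 0 + 0 + 0 = 3 ≡ 1 (mod 2).
  s_3 = 1 + 1 + 0 + 1 + 1 + 0 + 0 + 0 = 4 ≡ 0 (mod 2).
  s_4 = 1 + 1 + 0 + 1 + 1 + 0 + 0 + 0 = 4 ≡ 0 (mod 2).
s = (0, 1, 0, 0)^T — this equals column 4 of H (binary 0100), so error is at position 4.
Correct: flip bit 4 of r = 111100111101000 to get c = 111000111101000.


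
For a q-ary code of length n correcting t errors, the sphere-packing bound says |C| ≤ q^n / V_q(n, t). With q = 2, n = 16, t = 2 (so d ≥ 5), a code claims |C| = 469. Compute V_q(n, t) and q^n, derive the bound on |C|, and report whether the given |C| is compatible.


V_q(n, t) = 137, q^n = 65536, Hamming bound = 478, |C| = 469 ≤ bound (satisfied).

Step 1: Compute V_q(n, t) = Σ_{j=0}^2 C(n, j) (q−1)^j.
  j = 0: C(16,0)·(1)^0 = 1·1 = 1.
  j = 1: C(16,1)·(1)^1 = 16·1 = 16.
  j = 2: C(16,2)·(1)^2 = 120·1 = 120.
  V_q(n, t) = 1 + 16 + 120 = 137.
Step 2: q^n = 2^16 = 65536.
Step 3: Hamming bound ⌊q^n / V_q(n,t)⌋ = ⌊65536/137⌋ = 478.
Step 4: Compare |C| = 469 to 478: satisfied.
The claimed |C| lies below the Hamming bound.


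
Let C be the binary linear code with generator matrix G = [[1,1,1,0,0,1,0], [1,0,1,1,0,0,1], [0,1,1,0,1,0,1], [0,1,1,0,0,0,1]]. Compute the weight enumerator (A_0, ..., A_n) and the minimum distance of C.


Weight distribution: A_0 = 1, A_1 = 1, A_3 = 4, A_4 = 7, A_5 = 3. Minimum distance d = 1.

Enumerate all 2^4 = 16 messages m ∈ F_2^4.
For each, compute codeword c = mG in F_2^7, then tally its weight.
  m = 0000 → c = 0000000, weight = 0.
  m = 1000 → c = 1110010, weight = 4.
  m = 0100 → c = 1011001, weight = 4.
  m = 1100 → c = 0101011, weight = 4.
  m = 0010 → c = 0110101, weight = 4.
  m = 1010 → c = 1000111, weight = 4.
  m = 0110 → c = 1101100, weight = 4.
  m = 1110 → c = 0011110, weight = 4.
  m = 0001 → c = 0110001, weight = 3.
  m = 1001 → c = 1000011, weight = 3.
  m = 0101 → c = 1101000, weight = 3.
  m = 1101 → c = 0011010, weight = 3.
  m = 0011 → c = 0000100, weight = 1.
  m = 1011 → c = 1110110, weight = 5.
  m = 0111 → c = 1011101, weight = 5.
  m = 1111 → c = 0101111, weight = 5.
Tally weights:
  weight 0: 1 codewords.
  weight 1: 1 codewords.
  weight 3: 4 codewords.
  weight 4: 7 codewords.
  weight 5: 3 codewords.
Minimum distance d = smallest w > 0 with A_w > 0 = 1.
Sanity: Σ A_w = 16 = 2^4 = 16 ✓.


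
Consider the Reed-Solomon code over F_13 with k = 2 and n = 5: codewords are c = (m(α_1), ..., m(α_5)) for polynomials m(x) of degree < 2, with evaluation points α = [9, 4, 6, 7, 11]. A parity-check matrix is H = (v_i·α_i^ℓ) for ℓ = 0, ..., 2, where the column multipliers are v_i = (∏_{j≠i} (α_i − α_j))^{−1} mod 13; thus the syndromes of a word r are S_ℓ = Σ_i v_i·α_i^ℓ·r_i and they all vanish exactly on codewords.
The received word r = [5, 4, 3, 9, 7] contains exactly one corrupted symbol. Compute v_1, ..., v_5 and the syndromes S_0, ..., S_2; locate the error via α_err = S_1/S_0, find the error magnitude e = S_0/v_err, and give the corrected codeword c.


S = (2, 5, 6), error at position 1, error magnitude e = 10, c = [8, 4, 3, 9, 7].

Step 1: column multipliers v_i = (∏_{j≠i}(α_i − α_j))^{−1} mod 13.
  i = 1 (α = 9): (9−4)(9−6)(9−7)(9−11) = 5·3·2·(−2) = −60 ≡ 5, so v_1 = 5^{−1} = 8 (mod 13).
  i = 2 (α = 4): (4−9)(4−6)(4−7)(4−11) = (−5)·(−2)·(−3)·(−7) = 210 ≡ 2, so v_2 = 2^{−1} = 7 (mod 13).
  i = 3 (α = 6): (6−9)(6−4)(6−7)(6−11) = (−3)·2·(−1)·(−5) = −30 ≡ 9, so v_3 = 9^{−1} = 3 (mod 13).
  i = 4 (α = 7): (7−9)(7−4)(7−6)(7−11) = (−2)·3·1·(−4) = 24 ≡ 11, so v_4 = 11^{−1} = 6 (mod 13).
  i = 5 (α = 11): (11−9)(11−4)(11−6)(11−7) = 2·7·5·4 = 280 ≡ 7, so v_5 = 7^{−1} = 2 (mod 13).
  v = [8, 7, 3, 6, 2].
Step 2: syndromes of r = [5, 4, 3, 9, 7] (all sums mod 13).
  S_0 = Σ v_i r_i = 8·5 + 7·4 + 3·3 + 6·9 + 2·7 = 145 ≡ 2.
  S_1 = Σ v_i α_i r_i = 8·9·5 + 7·4·4 + 3·6·3 + 6·7·9 + 2·11·7 = 1058 ≡ 5.
  α_i^2 mod 13 = [3, 3, 10, 10, 4].
  S_2 = Σ v_i α_i^2 r_i = 8·3·5 + 7·3·4 + 3·10·3 + 6·10·9 + 2·4·7 = 890 ≡ 6.
  S = (2, 5, 6) ≠ 0, so r is not a codeword (an error is present).
Step 3: locate the error. For a single error e at position i, S_ℓ = v_i·e·α_i^ℓ, so α_err = S_1/S_0.
  S_0^{−1} = 2^{−1} = 7 (mod 13), so α_err = 5·7 = 35 ≡ 9 = α_1. Error position i = 1.
  Consistency check: S_2/S_1 = 6·8 = 48 ≡ 9 = α_err ✓ (single-error assumption holds).
Step 4: error magnitude e = S_0/v_1 = S_0·∏_{j≠1}(α_1 − α_j) = 2·5 = 10 ≡ 10 (mod 13).
Step 5: correct position 1: c_1 = r_1 − e = 5 − 10 ≡ 8 (mod 13). Hence c = [8, 4, 3, 9, 7].
  Check: interpolating c through the α_i gives m(x) = 6 + 6·x (degree < 2) with m(α_i) = c_i for every i, so c is indeed a codeword.


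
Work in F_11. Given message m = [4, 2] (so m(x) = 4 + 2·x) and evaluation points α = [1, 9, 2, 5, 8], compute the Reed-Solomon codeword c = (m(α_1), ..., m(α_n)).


c = [6, 0, 8, 3, 9]

Message polynomial: m(x) = 4 + 2·x (mod 11).
For each evaluation point α_i, compute m(α_i) mod 11:
  α_1 = 1: Horner steps 2 → 6, so m(1) = 6.
  α_2 = 9: Horner steps 2 → 0, so m(9) = 0.
  α_3 = 2: Horner steps 2 → 8, so m(2) = 8.
  α_4 = 5: Horner steps 2 → 3, so m(5) = 3.
  α_5 = 8: Horner steps 2 → 9, so m(8) = 9.
Codeword c = [6, 0, 8, 3, 9] ∈ F_11^5.


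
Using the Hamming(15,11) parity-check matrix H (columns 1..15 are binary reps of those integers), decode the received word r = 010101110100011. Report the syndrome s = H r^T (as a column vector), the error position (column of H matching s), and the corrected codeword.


s = (0, 1, 0, 0)^T, error position = 4, corrected codeword c = 010001110100011

Compute s = H r^T mod 2 one row at a time:
  s_1 = 1 + 0 + 1 + 0 + 0 + 0 + 1 + 1 = 4 ≡ 0 (mod 2).
  s_2 = 1 + 0 + 1 + 1 + 0 + 0 + 1 + 1 = 5 ≡ 1 (mod 2).
  s_3 = 1 + 0 + 1 + 1 + 1 + 0 + 1 + 1 = 6 ≡ 0 (mod 2).
  s_4 = 0 + 0 + 0 + 1 + 0 + 0 + 0 + 1 = 2 ≡ 0 (mod 2).
s = (0, 1, 0, 0)^T — this equals column 4 of H (binary 0100), so error is at position 4.
Correct: flip bit 4 of r = 010101110100011 to get c = 010001110100011.


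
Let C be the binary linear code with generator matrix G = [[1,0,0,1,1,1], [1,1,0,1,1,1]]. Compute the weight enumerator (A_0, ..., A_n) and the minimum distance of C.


Weight distribution: A_0 = 1, A_1 = 1, A_4 = 1, A_5 = 1. Minimum distance d = 1.

Enumerate all 2^2 = 4 messages m ∈ F_2^2.
For each, compute codeword c = mG in F_2^6, then tally its weight.
  m = 00 → c = 000000, weight = 0.
  m = 10 → c = 100111, weight = 4.
  m = 01 → c = 110111, weight = 5.
  m = 11 → c = 010000, weight = 1.
Tally weights:
  weight 0: 1 codewords.
  weight 1: 1 codewords.
  weight 4: 1 codewords.
  weight 5: 1 codewords.
Minimum distance d = smallest w > 0 with A_w > 0 = 1.
Sanity: Σ A_w = 4 = 2^2 = 4 ✓.


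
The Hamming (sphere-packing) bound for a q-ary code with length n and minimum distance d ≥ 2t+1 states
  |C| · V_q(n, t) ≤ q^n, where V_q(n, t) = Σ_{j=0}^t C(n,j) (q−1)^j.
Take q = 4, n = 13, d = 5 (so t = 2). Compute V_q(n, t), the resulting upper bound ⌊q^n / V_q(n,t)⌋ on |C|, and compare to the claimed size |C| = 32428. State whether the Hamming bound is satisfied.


V_q(n, t) = 742, q^n = 67108864, Hamming bound = 90443, |C| = 32428 ≤ bound (satisfied).

Step 1: Compute V_q(n, t) = Σ_{j=0}^2 C(n, j) (q−1)^j.
  j = 0: C(13,0)·(3)^0 = 1·1 = 1.
  j = 1: C(13,1)·(3)^1 = 13·3 = 39.
  j = 2: C(13,2)·(3)^2 = 78·9 = 702.
  V_q(n, t) = 1 + 39 + 702 = 742.
Step 2: q^n = 4^13 = 67108864.
Step 3: Hamming bound ⌊q^n / V_q(n,t)⌋ = ⌊67108864/742⌋ = 90443.
Step 4: Compare |C| = 32428 to 90443: satisfied.
The claimed |C| lies below the Hamming bound.


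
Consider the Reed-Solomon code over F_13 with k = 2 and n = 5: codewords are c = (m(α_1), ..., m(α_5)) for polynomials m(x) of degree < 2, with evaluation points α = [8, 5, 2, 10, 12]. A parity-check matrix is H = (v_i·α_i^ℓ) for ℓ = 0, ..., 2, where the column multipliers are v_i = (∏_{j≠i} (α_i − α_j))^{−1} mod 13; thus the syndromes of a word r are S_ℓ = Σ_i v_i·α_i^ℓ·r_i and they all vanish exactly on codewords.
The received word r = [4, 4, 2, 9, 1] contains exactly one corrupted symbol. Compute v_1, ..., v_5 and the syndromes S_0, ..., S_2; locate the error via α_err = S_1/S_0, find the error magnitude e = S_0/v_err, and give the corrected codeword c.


S = (4, 7, 9), error at position 2, error magnitude e = 1, c = [4, 3, 2, 9, 1].

Step 1: column multipliers v_i = (∏_{j≠i}(α_i − α_j))^{−1} mod 13.
  i = 1 (α = 8): (8−5)(8−2)(8−10)(8−12) = 3·6·(−2)·(−4) = 144 ≡ 1, so v_1 = 1^{−1} = 1 (mod 13).
  i = 2 (α = 5): (5−8)(5−2)(5−10)(5−12) = (−3)·3·(−5)·(−7) = −315 ≡ 10, so v_2 = 10^{−1} = 4 (mod 13).
  i = 3 (α = 2): (2−8)(2−5)(2−10)(2−12) = (−6)·(−3)·(−8)·(−10) = 1440 ≡ 10, so v_3 = 10^{−1} = 4 (mod 13).
  i = 4 (α = 10): (10−8)(10−5)(10−2)(10−12) = 2·5·8·(−2) = −160 ≡ 9, so v_4 = 9^{−1} = 3 (mod 13).
  i = 5 (α = 12): (12−8)(12−5)(12−2)(12−10) = 4·7·10·2 = 560 ≡ 1, so v_5 = 1^{−1} = 1 (mod 13).
  v = [1, 4, 4, 3, 1].
Step 2: syndromes of r = [4, 4, 2, 9, 1] (all sums mod 13).
  S_0 = Σ v_i r_i = 1·4 + 4·4 + 4·2 + 3·9 + 1·1 = 56 ≡ 4.
  S_1 = Σ v_i α_i r_i = 1·8·4 + 4·5·4 + 4·2·2 + 3·10·9 + 1·12·1 = 410 ≡ 7.
  α_i^2 mod 13 = [12, 12, 4, 9, 1].
  S_2 = Σ v_i α_i^2 r_i = 1·12·4 + 4·12·4 + 4·4·2 + 3·9·9 + 1·1·1 = 516 ≡ 9.
  S = (4, 7, 9) ≠ 0, so r is not a codeword (an error is present).
Step 3: locate the error. For a single error e at position i, S_ℓ = v_i·e·α_i^ℓ, so α_err = S_1/S_0.
  S_0^{−1} = 4^{−1} = 10 (mod 13), so α_err = 7·10 = 70 ≡ 5 = α_2. Error position i = 2.
  Consistency check: S_2/S_1 = 9·2 = 18 ≡ 5 = α_err ✓ (single-error assumption holds).
Step 4: error magnitude e = S_0/v_2 = S_0·∏_{j≠2}(α_2 − α_j) = 4·10 = 40 ≡ 1 (mod 13).
Step 5: correct position 2: c_2 = r_2 − e = 4 − 1 ≡ 3 (mod 13). Hence c = [4, 3, 2, 9, 1].
  Check: interpolating c through the α_i gives m(x) = 10 + 9·x (degree < 2) with m(α_i) = c_i for every i, so c is indeed a codeword.


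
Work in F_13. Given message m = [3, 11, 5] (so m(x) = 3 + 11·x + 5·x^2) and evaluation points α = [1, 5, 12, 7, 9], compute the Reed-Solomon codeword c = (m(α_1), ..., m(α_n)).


c = [6, 1, 10, 0, 0]

Message polynomial: m(x) = 3 + 11·x + 5·x^2 (mod 13).
For each evaluation point α_i, compute m(α_i) mod 13:
  α_1 = 1: Horner steps 5 → 3 → 6, so m(1) = 6.
  α_2 = 5: Horner steps 5 → 10 → 1, so m(5) = 1.
  α_3 = 12: Horner steps 5 → 6 → 10, so m(12) = 10.
  α_4 = 7: Horner steps 5 → 7 → 0, so m(7) = 0.
  α_5 = 9: Horner steps 5 → 4 → 0, so m(9) = 0.
Codeword c = [6, 1, 10, 0, 0] ∈ F_13^5.


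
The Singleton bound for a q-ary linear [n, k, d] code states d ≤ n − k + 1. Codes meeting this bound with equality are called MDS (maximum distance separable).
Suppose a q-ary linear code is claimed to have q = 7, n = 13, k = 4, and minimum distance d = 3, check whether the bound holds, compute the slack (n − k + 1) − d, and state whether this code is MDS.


Singleton RHS = n − k + 1 = 10, slack = 7, bound satisfied, not MDS.

Singleton bound: d ≤ n − k + 1.
Here n = 13, k = 4, so n − k + 1 = 10.
Given d = 3, check d ≤ 10: YES.
Slack = (n − k + 1) − d = 7.
The code is NOT MDS (slack = 7 > 0).
Description: the claimed parameters are [13, 4, 3]_7; such a code would be non-MDS.


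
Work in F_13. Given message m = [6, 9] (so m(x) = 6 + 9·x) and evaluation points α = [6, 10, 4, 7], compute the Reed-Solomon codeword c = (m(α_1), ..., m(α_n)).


c = [8, 5, 3, 4]

Message polynomial: m(x) = 6 + 9·x (mod 13).
For each evaluation point α_i, compute m(α_i) mod 13:
  α_1 = 6: Horner steps 9 → 8, so m(6) = 8.
  α_2 = 10: Horner steps 9 → 5, so m(10) = 5.
  α_3 = 4: Horner steps 9 → 3, so m(4) = 3.
  α_4 = 7: Horner steps 9 → 4, so m(7) = 4.
Codeword c = [8, 5, 3, 4] ∈ F_13^4.


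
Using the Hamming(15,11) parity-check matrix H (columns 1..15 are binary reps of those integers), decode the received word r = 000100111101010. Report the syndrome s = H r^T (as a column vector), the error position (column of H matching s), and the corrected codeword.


s = (1, 0, 1, 0)^T, error position = 10, corrected codeword c = 000100111001010

Compute s = H r^T mod 2 one row at a time:
  s_1 = 1 + 1 + 1 + 0 + 1 + 0 + 1 + 0 = 5 ≡ 1 (mod 2).
  s_2 = 1 + 0 + 0 + 1 + 1 + 0 + 1 + 0 = 4 ≡ 0 (mod 2).
  s_3 = 0 + 0 + 0 + 1 + 1 + 0 + 1 + 0 = 3 ≡ 1 (mod 2).
  s_4 = 0 + 0 + 0 + 1 + 1 + 0 + 0 + 0 = 2 ≡ 0 (mod 2).
s = (1, 0, 1, 0)^T — this equals column 10 of H (binary 1010), so error is at position 10.
Correct: flip bit 10 of r = 000100111101010 to get c = 000100111001010.


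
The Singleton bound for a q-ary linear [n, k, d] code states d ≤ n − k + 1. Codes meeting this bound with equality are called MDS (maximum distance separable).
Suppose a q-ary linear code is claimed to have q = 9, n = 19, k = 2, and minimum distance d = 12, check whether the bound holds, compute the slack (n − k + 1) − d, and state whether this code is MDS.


Singleton RHS = n − k + 1 = 18, slack = 6, bound satisfied, not MDS.

Singleton bound: d ≤ n − k + 1.
Here n = 19, k = 2, so n − k + 1 = 18.
Given d = 12, check d ≤ 18: YES.
Slack = (n − k + 1) − d = 6.
The code is NOT MDS (slack = 6 > 0).
Description: the claimed parameters are [19, 2, 12]_9; such a code would be non-MDS.


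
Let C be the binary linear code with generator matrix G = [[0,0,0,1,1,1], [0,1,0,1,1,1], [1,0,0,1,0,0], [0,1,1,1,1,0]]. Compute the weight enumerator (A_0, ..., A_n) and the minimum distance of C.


Weight distribution: A_0 = 1, A_1 = 1, A_2 = 2, A_3 = 6, A_4 = 5, A_5 = 1. Minimum distance d = 1.

Enumerate all 2^4 = 16 messages m ∈ F_2^4.
For each, compute codeword c = mG in F_2^6, then tally its weight.
  m = 0000 → c = 000000, weight = 0.
  m = 1000 → c = 000111, weight = 3.
  m = 0100 → c = 010111, weight = 4.
  m = 1100 → c = 010000, weight = 1.
  m = 0010 → c = 100100, weight = 2.
  m = 1010 → c = 100011, weight = 3.
  m = 0110 → c = 110011, weight = 4.
  m = 1110 → c = 110100, weight = 3.
  m = 0001 → c = 011110, weight = 4.
  m = 1001 → c = 011001, weight = 3.
  m = 0101 → c = 001001, weight = 2.
  m = 1101 → c = 001110, weight = 3.
  m = 0011 → c = 111010, weight = 4.
  m = 1011 → c = 111101, weight = 5.
  m = 0111 → c = 101101, weight = 4.
  m = 1111 → c = 101010, weight = 3.
Tally weights:
  weight 0: 1 codewords.
  weight 1: 1 codewords.
  weight 2: 2 codewords.
  weight 3: 6 codewords.
  weight 4: 5 codewords.
  weight 5: 1 codewords.
Minimum distance d = smallest w > 0 with A_w > 0 = 1.
Sanity: Σ A_w = 16 = 2^4 = 16 ✓.


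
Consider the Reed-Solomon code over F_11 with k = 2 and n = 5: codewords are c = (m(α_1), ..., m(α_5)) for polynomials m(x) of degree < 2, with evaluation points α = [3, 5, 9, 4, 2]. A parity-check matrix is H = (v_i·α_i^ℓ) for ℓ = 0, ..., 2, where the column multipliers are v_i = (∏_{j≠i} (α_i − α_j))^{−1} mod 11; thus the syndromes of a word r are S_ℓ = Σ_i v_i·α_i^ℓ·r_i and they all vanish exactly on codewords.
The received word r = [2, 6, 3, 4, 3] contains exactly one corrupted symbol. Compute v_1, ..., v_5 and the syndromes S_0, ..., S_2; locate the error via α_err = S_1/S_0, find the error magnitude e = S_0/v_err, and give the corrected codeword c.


S = (4, 8, 5), error at position 5, error magnitude e = 3, c = [2, 6, 3, 4, 0].

Step 1: column multipliers v_i = (∏_{j≠i}(α_i − α_j))^{−1} mod 11.
  i = 1 (α = 3): (3−5)(3−9)(3−4)(3−2) = (−2)·(−6)·(−1)·1 = −12 ≡ 10, so v_1 = 10^{−1} = 10 (mod 11).
  i = 2 (α = 5): (5−3)(5−9)(5−4)(5−2) = 2·(−4)·1·3 = −24 ≡ 9, so v_2 = 9^{−1} = 5 (mod 11).
  i = 3 (α = 9): (9−3)(9−5)(9−4)(9−2) = 6·4·5·7 = 840 ≡ 4, so v_3 = 4^{−1} = 3 (mod 11).
  i = 4 (α = 4): (4−3)(4−5)(4−9)(4−2) = 1·(−1)·(−5)·2 = 10 ≡ 10, so v_4 = 10^{−1} = 10 (mod 11).
  i = 5 (α = 2): (2−3)(2−5)(2−9)(2−4) = (−1)·(−3)·(−7)·(−2) = 42 ≡ 9, so v_5 = 9^{−1} = 5 (mod 11).
  v = [10, 5, 3, 10, 5].
Step 2: syndromes of r = [2, 6, 3, 4, 3] (all sums mod 11).
  S_0 = Σ v_i r_i = 10·2 + 5·6 + 3·3 + 10·4 + 5·3 = 114 ≡ 4.
  S_1 = Σ v_i α_i r_i = 10·3·2 + 5·5·6 + 3·9·3 + 10·4·4 + 5·2·3 = 481 ≡ 8.
  α_i^2 mod 11 = [9, 3, 4, 5, 4].
  S_2 = Σ v_i α_i^2 r_i = 10·9·2 + 5·3·6 + 3·4·3 + 10·5·4 + 5·4·3 = 566 ≡ 5.
  S = (4, 8, 5) ≠ 0, so r is not a codeword (an error is present).
Step 3: locate the error. For a single error e at position i, S_ℓ = v_i·e·α_i^ℓ, so α_err = S_1/S_0.
  S_0^{−1} = 4^{−1} = 3 (mod 11), so α_err = 8·3 = 24 ≡ 2 = α_5. Error position i = 5.
  Consistency check: S_2/S_1 = 5·7 = 35 ≡ 2 = α_err ✓ (single-error assumption holds).
Step 4: error magnitude e = S_0/v_5 = S_0·∏_{j≠5}(α_5 − α_j) = 4·9 = 36 ≡ 3 (mod 11).
Step 5: correct position 5: c_5 = r_5 − e = 3 − 3 ≡ 0 (mod 11). Hence c = [2, 6, 3, 4, 0].
  Check: interpolating c through the α_i gives m(x) = 7 + 2·x (degree < 2) with m(α_i) = c_i for every i, so c is indeed a codeword.


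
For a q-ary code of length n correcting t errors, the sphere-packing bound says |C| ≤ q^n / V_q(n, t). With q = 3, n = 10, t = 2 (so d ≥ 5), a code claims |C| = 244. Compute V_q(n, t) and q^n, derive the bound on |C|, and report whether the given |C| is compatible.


V_q(n, t) = 201, q^n = 59049, Hamming bound = 293, |C| = 244 ≤ bound (satisfied).

Step 1: Compute V_q(n, t) = Σ_{j=0}^2 C(n, j) (q−1)^j.
  j = 0: C(10,0)·(2)^0 = 1·1 = 1.
  j = 1: C(10,1)·(2)^1 = 10·2 = 20.
  j = 2: C(10,2)·(2)^2 = 45·4 = 180.
  V_q(n, t) = 1 + 20 + 180 = 201.
Step 2: q^n = 3^10 = 59049.
Step 3: Hamming bound ⌊q^n / V_q(n,t)⌋ = ⌊59049/201⌋ = 293.
Step 4: Compare |C| = 244 to 293: satisfied.
The claimed |C| lies below the Hamming bound.


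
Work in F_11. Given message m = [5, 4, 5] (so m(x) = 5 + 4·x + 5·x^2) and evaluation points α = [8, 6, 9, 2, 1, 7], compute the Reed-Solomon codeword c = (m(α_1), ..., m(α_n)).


c = [5, 0, 6, 0, 3, 3]

Message polynomial: m(x) = 5 + 4·x + 5·x^2 (mod 11).
For each evaluation point α_i, compute m(α_i) mod 11:
  α_1 = 8: Horner steps 5 → 0 → 5, so m(8) = 5.
  α_2 = 6: Horner steps 5 → 1 → 0, so m(6) = 0.
  α_3 = 9: Horner steps 5 → 5 → 6, so m(9) = 6.
  α_4 = 2: Horner steps 5 → 3 → 0, so m(2) = 0.
  α_5 = 1: Horner steps 5 → 9 → 3, so m(1) = 3.
  α_6 = 7: Horner steps 5 → 6 → 3, so m(7) = 3.
Codeword c = [5, 0, 6, 0, 3, 3] ∈ F_11^6.


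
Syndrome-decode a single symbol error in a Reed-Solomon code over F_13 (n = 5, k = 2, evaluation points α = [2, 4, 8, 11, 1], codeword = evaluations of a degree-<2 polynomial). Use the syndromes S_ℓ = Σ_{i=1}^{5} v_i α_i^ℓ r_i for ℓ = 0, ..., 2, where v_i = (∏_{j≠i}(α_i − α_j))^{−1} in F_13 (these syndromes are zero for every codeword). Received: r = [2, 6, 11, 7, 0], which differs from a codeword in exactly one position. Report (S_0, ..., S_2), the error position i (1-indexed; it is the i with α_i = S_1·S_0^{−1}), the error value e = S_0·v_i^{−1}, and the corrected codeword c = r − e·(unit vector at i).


S = (12, 5, 1), error at position 3, error magnitude e = 10, c = [2, 6, 1, 7, 0].

Step 1: column multipliers v_i = (∏_{j≠i}(α_i − α_j))^{−1} mod 13.
  i = 1 (α = 2): (2−4)(2−8)(2−11)(2−1) = (−2)·(−6)·(−9)·1 = −108 ≡ 9, so v_1 = 9^{−1} = 3 (mod 13).
  i = 2 (α = 4): (4−2)(4−8)(4−11)(4−1) = 2·(−4)·(−7)·3 = 168 ≡ 12, so v_2 = 12^{−1} = 12 (mod 13).
  i = 3 (α = 8): (8−2)(8−4)(8−11)(8−1) = 6·4·(−3)·7 = −504 ≡ 3, so v_3 = 3^{−1} = 9 (mod 13).
  i = 4 (α = 11): (11−2)(11−4)(11−8)(11−1) = 9·7·3·10 = 1890 ≡ 5, so v_4 = 5^{−1} = 8 (mod 13).
  i = 5 (α = 1): (1−2)(1−4)(1−8)(1−11) = (−1)·(−3)·(−7)·(−10) = 210 ≡ 2, so v_5 = 2^{−1} = 7 (mod 13).
  v = [3, 12, 9, 8, 7].
Step 2: syndromes of r = [2, 6, 11, 7, 0] (all sums mod 13).
  S_0 = Σ v_i r_i = 3·2 + 12·6 + 9·11 + 8·7 + 7·0 = 233 ≡ 12.
  S_1 = Σ v_i α_i r_i = 3·2·2 + 12·4·6 + 9·8·11 + 8·11·7 + 7·1·0 = 1708 ≡ 5.
  α_i^2 mod 13 = [4, 3, 12, 4, 1].
  S_2 = Σ v_i α_i^2 r_i = 3·4·2 + 12·3·6 + 9·12·11 + 8·4·7 + 7·1·0 = 1652 ≡ 1.
  S = (12, 5, 1) ≠ 0, so r is not a codeword (an error is present).
Step 3: locate the error. For a single error e at position i, S_ℓ = v_i·e·α_i^ℓ, so α_err = S_1/S_0.
  S_0^{−1} = 12^{−1} = 12 (mod 13), so α_err = 5·12 = 60 ≡ 8 = α_3. Error position i = 3.
  Consistency check: S_2/S_1 = 1·8 = 8 ≡ 8 = α_err ✓ (single-error assumption holds).
Step 4: error magnitude e = S_0/v_3 = S_0·∏_{j≠3}(α_3 − α_j) = 12·3 = 36 ≡ 10 (mod 13).
Step 5: correct position 3: c_3 = r_3 − e = 11 − 10 ≡ 1 (mod 13). Hence c = [2, 6, 1, 7, 0].
  Check: interpolating c through the α_i gives m(x) = 11 + 2·x (degree < 2) with m(α_i) = c_i for every i, so c is indeed a codeword.


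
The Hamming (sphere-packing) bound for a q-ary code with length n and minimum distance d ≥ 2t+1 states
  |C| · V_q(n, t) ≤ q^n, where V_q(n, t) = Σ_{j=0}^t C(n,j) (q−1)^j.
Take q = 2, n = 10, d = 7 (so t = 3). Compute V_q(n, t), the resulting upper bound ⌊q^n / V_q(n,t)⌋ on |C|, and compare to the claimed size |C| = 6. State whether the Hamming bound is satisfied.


V_q(n, t) = 176, q^n = 1024, Hamming bound = 5, |C| = 6 > bound (violated).

Step 1: Compute V_q(n, t) = Σ_{j=0}^3 C(n, j) (q−1)^j.
  j = 0: C(10,0)·(1)^0 = 1·1 = 1.
  j = 1: C(10,1)·(1)^1 = 10·1 = 10.
  j = 2: C(10,2)·(1)^2 = 45·1 = 45.
  j = 3: C(10,3)·(1)^3 = 120·1 = 120.
  V_q(n, t) = 1 + 10 + 45 + 120 = 176.
Step 2: q^n = 2^10 = 1024.
Step 3: Hamming bound ⌊q^n / V_q(n,t)⌋ = ⌊1024/176⌋ = 5.
Step 4: Compare |C| = 6 to 5: violated.
The claimed |C| lies above the Hamming bound, so no 2-ary code of length 10 with d ≥ 7 can have 6 codewords.


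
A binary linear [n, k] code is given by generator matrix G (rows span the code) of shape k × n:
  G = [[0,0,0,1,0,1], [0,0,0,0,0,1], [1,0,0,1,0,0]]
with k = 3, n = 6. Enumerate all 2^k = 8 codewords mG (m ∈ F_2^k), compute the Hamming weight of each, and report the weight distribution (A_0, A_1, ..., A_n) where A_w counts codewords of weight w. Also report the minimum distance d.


Weight distribution: A_0 = 1, A_1 = 3, A_2 = 3, A_3 = 1. Minimum distance d = 1.

Enumerate all 2^3 = 8 messages m ∈ F_2^3.
For each, compute codeword c = mG in F_2^6, then tally its weight.
  m = 000 → c = 000000, weight = 0.
  m = 100 → c = 000101, weight = 2.
  m = 010 → c = 000001, weight = 1.
  m = 110 → c = 000100, weight = 1.
  m = 001 → c = 100100, weight = 2.
  m = 101 → c = 100001, weight = 2.
  m = 011 → c = 100101, weight = 3.
  m = 111 → c = 100000, weight = 1.
Tally weights:
  weight 0: 1 codewords.
  weight 1: 3 codewords.
  weight 2: 3 codewords.
  weight 3: 1 codewords.
Minimum distance d = smallest w > 0 with A_w > 0 = 1.
Sanity: Σ A_w = 8 = 2^3 = 8 ✓.


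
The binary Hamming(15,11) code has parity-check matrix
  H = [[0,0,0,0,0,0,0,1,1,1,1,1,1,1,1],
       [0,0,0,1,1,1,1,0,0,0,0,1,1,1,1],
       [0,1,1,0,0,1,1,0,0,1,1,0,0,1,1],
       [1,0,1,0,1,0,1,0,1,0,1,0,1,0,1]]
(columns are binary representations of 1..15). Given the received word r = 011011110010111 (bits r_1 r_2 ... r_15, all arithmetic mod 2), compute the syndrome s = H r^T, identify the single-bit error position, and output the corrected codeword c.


s = (1, 0, 1, 0)^T, error position = 10, corrected codeword c = 011011110110111

Compute s = H r^T mod 2 one row at a time:
  s_1 = 1 + 0 + 0 + 1 + 0 + 1 + 1 + 1 = 5 ≡ 1 (mod 2).
  s_2 = 0 + 1 + 1 + 1 + 0 + 1 + 1 + 1 = 6 ≡ 0 (mod 2).
  s_3 = 1 + 1 + 1 + 1 + 0 + 1 + 1 + 1 = 7 ≡ 1 (mod 2).
  s_4 = 0 + 1 + 1 + 1 + 0 + 1 + 1 + 1 = 6 ≡ 0 (mod 2).
s = (1, 0, 1, 0)^T — this equals column 10 of H (binary 1010), so error is at position 10.
Correct: flip bit 10 of r = 011011110010111 to get c = 011011110110111.


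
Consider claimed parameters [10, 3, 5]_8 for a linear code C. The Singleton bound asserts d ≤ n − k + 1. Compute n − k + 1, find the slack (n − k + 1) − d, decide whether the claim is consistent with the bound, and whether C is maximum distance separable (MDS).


Singleton RHS = n − k + 1 = 8, slack = 3, bound satisfied, not MDS.

Singleton bound: d ≤ n − k + 1.
Here n = 10, k = 3, so n − k + 1 = 8.
Given d = 5, check d ≤ 8: YES.
Slack = (n − k + 1) − d = 3.
The code is NOT MDS (slack = 3 > 0).
Description: the claimed parameters are [10, 3, 5]_8; such a code would be non-MDS.


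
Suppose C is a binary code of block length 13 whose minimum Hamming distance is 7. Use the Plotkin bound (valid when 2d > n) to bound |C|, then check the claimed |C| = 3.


Plotkin bound M ≤ 14; given |C| = 3 ≤ bound (satisfied).

Check applicability: 2d = 14, n = 13.
2d − n = 1 > 0, so Plotkin applies.
Compute d/(2d−n) = 7/1 ≈ 7.0000.
⌊d/(2d−n)⌋ = 7.
Plotkin bound: M ≤ 2·7 = 14.
Given |C| = 3, check: satisfied.
This |C| is below the Plotkin bound.


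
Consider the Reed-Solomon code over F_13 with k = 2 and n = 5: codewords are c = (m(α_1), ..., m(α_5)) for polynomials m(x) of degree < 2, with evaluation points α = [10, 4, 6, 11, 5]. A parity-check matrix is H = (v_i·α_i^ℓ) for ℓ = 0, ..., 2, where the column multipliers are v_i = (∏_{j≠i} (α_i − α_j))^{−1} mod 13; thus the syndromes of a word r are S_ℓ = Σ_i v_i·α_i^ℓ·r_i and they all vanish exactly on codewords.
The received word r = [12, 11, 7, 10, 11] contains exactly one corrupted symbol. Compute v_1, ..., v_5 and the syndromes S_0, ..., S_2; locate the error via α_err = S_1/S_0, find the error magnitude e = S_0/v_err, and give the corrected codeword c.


S = (6, 4, 7), error at position 5, error magnitude e = 2, c = [12, 11, 7, 10, 9].

Step 1: column multipliers v_i = (∏_{j≠i}(α_i − α_j))^{−1} mod 13.
  i = 1 (α = 10): (10−4)(10−6)(10−11)(10−5) = 6·4·(−1)·5 = −120 ≡ 10, so v_1 = 10^{−1} = 4 (mod 13).
  i = 2 (α = 4): (4−10)(4−6)(4−11)(4−5) = (−6)·(−2)·(−7)·(−1) = 84 ≡ 6, so v_2 = 6^{−1} = 11 (mod 13).
  i = 3 (α = 6): (6−10)(6−4)(6−11)(6−5) = (−4)·2·(−5)·1 = 40 ≡ 1, so v_3 = 1^{−1} = 1 (mod 13).
  i = 4 (α = 11): (11−10)(11−4)(11−6)(11−5) = 1·7·5·6 = 210 ≡ 2, so v_4 = 2^{−1} = 7 (mod 13).
  i = 5 (α = 5): (5−10)(5−4)(5−6)(5−11) = (−5)·1·(−1)·(−6) = −30 ≡ 9, so v_5 = 9^{−1} = 3 (mod 13).
  v = [4, 11, 1, 7, 3].
Step 2: syndromes of r = [12, 11, 7, 10, 11] (all sums mod 13).
  S_0 = Σ v_i r_i = 4·12 + 11·11 + 1·7 + 7·10 + 3·11 = 279 ≡ 6.
  S_1 = Σ v_i α_i r_i = 4·10·12 + 11·4·11 + 1·6·7 + 7·11·10 + 3·5·11 = 1941 ≡ 4.
  α_i^2 mod 13 = [9, 3, 10, 4, 12].
  S_2 = Σ v_i α_i^2 r_i = 4·9·12 + 11·3·11 + 1·10·7 + 7·4·10 + 3·12·11 = 1541 ≡ 7.
  S = (6, 4, 7) ≠ 0, so r is not a codeword (an error is present).
Step 3: locate the error. For a single error e at position i, S_ℓ = v_i·e·α_i^ℓ, so α_err = S_1/S_0.
  S_0^{−1} = 6^{−1} = 11 (mod 13), so α_err = 4·11 = 44 ≡ 5 = α_5. Error position i = 5.
  Consistency check: S_2/S_1 = 7·10 = 70 ≡ 5 = α_err ✓ (single-error assumption holds).
Step 4: error magnitude e = S_0/v_5 = S_0·∏_{j≠5}(α_5 − α_j) = 6·9 = 54 ≡ 2 (mod 13).
Step 5: correct position 5: c_5 = r_5 − e = 11 − 2 ≡ 9 (mod 13). Hence c = [12, 11, 7, 10, 9].
  Check: interpolating c through the α_i gives m(x) = 6 + 11·x (degree < 2) with m(α_i) = c_i for every i, so c is indeed a codeword.


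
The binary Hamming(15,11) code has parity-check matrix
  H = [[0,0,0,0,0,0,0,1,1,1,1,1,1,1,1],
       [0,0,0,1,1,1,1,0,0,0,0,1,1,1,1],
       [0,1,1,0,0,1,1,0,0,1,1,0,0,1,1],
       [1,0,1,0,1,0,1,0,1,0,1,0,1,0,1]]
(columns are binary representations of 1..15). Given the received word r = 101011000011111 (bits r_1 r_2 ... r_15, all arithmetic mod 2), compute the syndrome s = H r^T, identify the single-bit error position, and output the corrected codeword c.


s = (1, 0, 1, 0)^T, error position = 10, corrected codeword c = 101011000111111

Compute s = H r^T mod 2 one row at a time:
  s_1 = 0 + 0 + 0 + 1 + 1 + 1 + 1 + 1 = 5 ≡ 1 (mod 2).
  s_2 = 0 + 1 + 1 + 0 + 1 + 1 + 1 + 1 = 6 ≡ 0 (mod 2).
  s_3 = 0 + 1 + 1 + 0 + 0 + 1 + 1 + 1 = 5 ≡ 1 (mod 2).
  s_4 = 1 + 1 + 1 + 0 + 0 + 1 + 1 + 1 = 6 ≡ 0 (mod 2).
s = (1, 0, 1, 0)^T — this equals column 10 of H (binary 1010), so error is at position 10.
Correct: flip bit 10 of r = 101011000011111 to get c = 101011000111111.


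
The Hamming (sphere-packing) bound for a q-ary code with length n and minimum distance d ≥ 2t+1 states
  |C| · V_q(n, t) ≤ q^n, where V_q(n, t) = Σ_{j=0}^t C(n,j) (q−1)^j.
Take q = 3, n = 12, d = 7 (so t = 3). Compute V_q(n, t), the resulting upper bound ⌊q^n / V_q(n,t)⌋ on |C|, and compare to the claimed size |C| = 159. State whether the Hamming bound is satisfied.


V_q(n, t) = 2049, q^n = 531441, Hamming bound = 259, |C| = 159 ≤ bound (satisfied).

Step 1: Compute V_q(n, t) = Σ_{j=0}^3 C(n, j) (q−1)^j.
  j = 0: C(12,0)·(2)^0 = 1·1 = 1.
  j = 1: C(12,1)·(2)^1 = 12·2 = 24.
  j = 2: C(12,2)·(2)^2 = 66·4 = 264.
  j = 3: C(12,3)·(2)^3 = 220·8 = 1760.
  V_q(n, t) = 1 + 24 + 264 + 1760 = 2049.
Step 2: q^n = 3^12 = 531441.
Step 3: Hamming bound ⌊q^n / V_q(n,t)⌋ = ⌊531441/2049⌋ = 259.
Step 4: Compare |C| = 159 to 259: satisfied.
The claimed |C| lies below the Hamming bound.


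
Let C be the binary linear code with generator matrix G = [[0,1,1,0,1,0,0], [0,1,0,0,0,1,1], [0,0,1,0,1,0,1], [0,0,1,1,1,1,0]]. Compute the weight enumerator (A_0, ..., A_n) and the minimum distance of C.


Weight distribution: A_0 = 1, A_1 = 1, A_2 = 3, A_3 = 6, A_4 = 3, A_5 = 1, A_6 = 1. Minimum distance d = 1.

Enumerate all 2^4 = 16 messages m ∈ F_2^4.
For each, compute codeword c = mG in F_2^7, then tally its weight.
  m = 0000 → c = 0000000, weight = 0.
  m = 1000 → c = 0110100, weight = 3.
  m = 0100 → c = 0100011, weight = 3.
  m = 1100 → c = 0010111, weight = 4.
  m = 0010 → c = 0010101, weight = 3.
  m = 1010 → c = 0100001, weight = 2.
  m = 0110 → c = 0110110, weight = 4.
  m = 1110 → c = 0000010, weight = 1.
  m = 0001 → c = 0011110, weight = 4.
  m = 1001 → c = 0101010, weight = 3.
  m = 0101 → c = 0111101, weight = 5.
  m = 1101 → c = 0001001, weight = 2.
  m = 0011 → c = 0001011, weight = 3.
  m = 1011 → c = 0111111, weight = 6.
  m = 0111 → c = 0101000, weight = 2.
  m = 1111 → c = 0011100, weight = 3.
Tally weights:
  weight 0: 1 codewords.
  weight 1: 1 codewords.
  weight 2: 3 codewords.
  weight 3: 6 codewords.
  weight 4: 3 codewords.
  weight 5: 1 codewords.
  weight 6: 1 codewords.
Minimum distance d = smallest w > 0 with A_w > 0 = 1.
Sanity: Σ A_w = 16 = 2^4 = 16 ✓.


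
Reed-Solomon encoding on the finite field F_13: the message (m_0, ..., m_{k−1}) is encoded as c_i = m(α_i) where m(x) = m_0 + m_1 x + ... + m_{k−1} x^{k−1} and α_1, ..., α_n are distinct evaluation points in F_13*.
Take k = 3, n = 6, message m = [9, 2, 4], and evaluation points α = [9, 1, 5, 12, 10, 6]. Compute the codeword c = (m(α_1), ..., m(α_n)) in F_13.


c = [0, 2, 2, 11, 0, 9]

Message polynomial: m(x) = 9 + 2·x + 4·x^2 (mod 13).
For each evaluation point α_i, compute m(α_i) mod 13:
  α_1 = 9: Horner steps 4 → 12 → 0, so m(9) = 0.
  α_2 = 1: Horner steps 4 → 6 → 2, so m(1) = 2.
  α_3 = 5: Horner steps 4 → 9 → 2, so m(5) = 2.
  α_4 = 12: Horner steps 4 → 11 → 11, so m(12) = 11.
  α_5 = 10: Horner steps 4 → 3 → 0, so m(10) = 0.
  α_6 = 6: Horner steps 4 → 0 → 9, so m(6) = 9.
Codeword c = [0, 2, 2, 11, 0, 9] ∈ F_13^6.


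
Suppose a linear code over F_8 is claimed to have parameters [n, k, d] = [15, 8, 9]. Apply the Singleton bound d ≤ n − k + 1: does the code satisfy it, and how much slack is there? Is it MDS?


Singleton RHS = n − k + 1 = 8, slack = -1, bound violated (no such code; not MDS).

Singleton bound: d ≤ n − k + 1.
Here n = 15, k = 8, so n − k + 1 = 8.
Given d = 9, check d ≤ 8: NO.
Slack = (n − k + 1) − d = -1.
The slack is negative: d = 9 exceeds n − k + 1 = 8 by 1, so the Singleton bound is violated and no linear [15, 8, 9]_8 code can exist. In particular it is not MDS (MDS requires d = n − k + 1 exactly).
Description: the claimed parameters are [15, 8, 9]_8; such a code would be impossible (violates the Singleton bound).


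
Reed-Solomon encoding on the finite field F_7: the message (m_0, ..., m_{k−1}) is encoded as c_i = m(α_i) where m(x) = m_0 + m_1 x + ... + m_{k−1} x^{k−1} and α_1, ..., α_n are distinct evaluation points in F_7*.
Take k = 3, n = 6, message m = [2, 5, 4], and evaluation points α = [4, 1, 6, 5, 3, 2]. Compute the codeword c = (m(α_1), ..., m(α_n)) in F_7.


c = [2, 4, 1, 1, 4, 0]

Message polynomial: m(x) = 2 + 5·x + 4·x^2 (mod 7).
For each evaluation point α_i, compute m(α_i) mod 7:
  α_1 = 4: Horner steps 4 → 0 → 2, so m(4) = 2.
  α_2 = 1: Horner steps 4 → 2 → 4, so m(1) = 4.
  α_3 = 6: Horner steps 4 → 1 → 1, so m(6) = 1.
  α_4 = 5: Horner steps 4 → 4 → 1, so m(5) = 1.
  α_5 = 3: Horner steps 4 → 3 → 4, so m(3) = 4.
  α_6 = 2: Horner steps 4 → 6 → 0, so m(2) = 0.
Codeword c = [2, 4, 1, 1, 4, 0] ∈ F_7^6.
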